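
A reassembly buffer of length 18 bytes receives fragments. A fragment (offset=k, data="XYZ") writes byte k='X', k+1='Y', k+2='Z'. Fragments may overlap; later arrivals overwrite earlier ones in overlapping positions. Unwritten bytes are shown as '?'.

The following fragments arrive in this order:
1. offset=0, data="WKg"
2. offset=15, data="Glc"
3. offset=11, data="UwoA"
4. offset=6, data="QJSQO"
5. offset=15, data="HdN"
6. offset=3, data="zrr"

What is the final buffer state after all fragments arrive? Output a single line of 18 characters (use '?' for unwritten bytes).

Fragment 1: offset=0 data="WKg" -> buffer=WKg???????????????
Fragment 2: offset=15 data="Glc" -> buffer=WKg????????????Glc
Fragment 3: offset=11 data="UwoA" -> buffer=WKg????????UwoAGlc
Fragment 4: offset=6 data="QJSQO" -> buffer=WKg???QJSQOUwoAGlc
Fragment 5: offset=15 data="HdN" -> buffer=WKg???QJSQOUwoAHdN
Fragment 6: offset=3 data="zrr" -> buffer=WKgzrrQJSQOUwoAHdN

Answer: WKgzrrQJSQOUwoAHdN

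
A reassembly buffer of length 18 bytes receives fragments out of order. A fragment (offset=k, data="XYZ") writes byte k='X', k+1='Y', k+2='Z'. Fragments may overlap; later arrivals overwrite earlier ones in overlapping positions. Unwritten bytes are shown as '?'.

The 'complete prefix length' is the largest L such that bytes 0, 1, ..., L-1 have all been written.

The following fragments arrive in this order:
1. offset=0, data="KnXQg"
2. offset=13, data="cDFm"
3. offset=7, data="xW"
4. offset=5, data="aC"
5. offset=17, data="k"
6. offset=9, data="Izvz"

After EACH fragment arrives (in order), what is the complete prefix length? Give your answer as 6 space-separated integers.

Answer: 5 5 5 9 9 18

Derivation:
Fragment 1: offset=0 data="KnXQg" -> buffer=KnXQg????????????? -> prefix_len=5
Fragment 2: offset=13 data="cDFm" -> buffer=KnXQg????????cDFm? -> prefix_len=5
Fragment 3: offset=7 data="xW" -> buffer=KnXQg??xW????cDFm? -> prefix_len=5
Fragment 4: offset=5 data="aC" -> buffer=KnXQgaCxW????cDFm? -> prefix_len=9
Fragment 5: offset=17 data="k" -> buffer=KnXQgaCxW????cDFmk -> prefix_len=9
Fragment 6: offset=9 data="Izvz" -> buffer=KnXQgaCxWIzvzcDFmk -> prefix_len=18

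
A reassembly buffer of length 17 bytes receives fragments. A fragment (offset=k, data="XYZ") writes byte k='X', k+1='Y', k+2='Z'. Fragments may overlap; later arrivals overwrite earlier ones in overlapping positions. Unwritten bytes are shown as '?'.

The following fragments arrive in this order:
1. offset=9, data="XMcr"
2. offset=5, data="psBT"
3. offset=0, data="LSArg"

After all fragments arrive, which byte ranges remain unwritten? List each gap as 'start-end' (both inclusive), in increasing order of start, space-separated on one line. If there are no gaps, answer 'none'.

Answer: 13-16

Derivation:
Fragment 1: offset=9 len=4
Fragment 2: offset=5 len=4
Fragment 3: offset=0 len=5
Gaps: 13-16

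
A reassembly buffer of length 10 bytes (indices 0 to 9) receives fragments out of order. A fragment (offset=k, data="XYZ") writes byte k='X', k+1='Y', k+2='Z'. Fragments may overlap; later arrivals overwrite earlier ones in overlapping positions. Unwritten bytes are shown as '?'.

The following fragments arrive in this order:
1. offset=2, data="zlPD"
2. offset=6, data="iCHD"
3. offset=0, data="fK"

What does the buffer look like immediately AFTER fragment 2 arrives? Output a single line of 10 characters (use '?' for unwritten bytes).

Fragment 1: offset=2 data="zlPD" -> buffer=??zlPD????
Fragment 2: offset=6 data="iCHD" -> buffer=??zlPDiCHD

Answer: ??zlPDiCHD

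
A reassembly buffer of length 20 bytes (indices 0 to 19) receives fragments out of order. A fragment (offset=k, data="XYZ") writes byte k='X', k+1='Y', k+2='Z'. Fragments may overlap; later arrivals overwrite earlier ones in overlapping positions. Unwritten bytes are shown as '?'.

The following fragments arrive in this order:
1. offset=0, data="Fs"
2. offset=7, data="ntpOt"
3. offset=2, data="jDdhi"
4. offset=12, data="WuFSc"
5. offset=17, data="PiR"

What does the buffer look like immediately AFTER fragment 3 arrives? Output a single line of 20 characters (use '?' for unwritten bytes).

Answer: FsjDdhintpOt????????

Derivation:
Fragment 1: offset=0 data="Fs" -> buffer=Fs??????????????????
Fragment 2: offset=7 data="ntpOt" -> buffer=Fs?????ntpOt????????
Fragment 3: offset=2 data="jDdhi" -> buffer=FsjDdhintpOt????????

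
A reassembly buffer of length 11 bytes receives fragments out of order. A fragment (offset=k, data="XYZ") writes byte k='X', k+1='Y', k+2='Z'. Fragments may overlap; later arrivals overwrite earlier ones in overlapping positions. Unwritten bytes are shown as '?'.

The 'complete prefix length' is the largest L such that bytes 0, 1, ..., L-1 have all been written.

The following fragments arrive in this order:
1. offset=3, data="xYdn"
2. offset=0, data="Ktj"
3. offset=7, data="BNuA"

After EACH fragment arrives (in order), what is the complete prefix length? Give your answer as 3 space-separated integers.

Fragment 1: offset=3 data="xYdn" -> buffer=???xYdn???? -> prefix_len=0
Fragment 2: offset=0 data="Ktj" -> buffer=KtjxYdn???? -> prefix_len=7
Fragment 3: offset=7 data="BNuA" -> buffer=KtjxYdnBNuA -> prefix_len=11

Answer: 0 7 11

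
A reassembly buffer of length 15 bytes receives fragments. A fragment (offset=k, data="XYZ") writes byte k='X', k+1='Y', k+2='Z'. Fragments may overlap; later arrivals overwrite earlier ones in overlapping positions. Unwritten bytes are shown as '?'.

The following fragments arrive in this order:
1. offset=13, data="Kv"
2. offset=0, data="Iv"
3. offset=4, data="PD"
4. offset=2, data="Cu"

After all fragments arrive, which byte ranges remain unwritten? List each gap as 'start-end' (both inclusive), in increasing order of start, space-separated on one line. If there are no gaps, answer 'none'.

Fragment 1: offset=13 len=2
Fragment 2: offset=0 len=2
Fragment 3: offset=4 len=2
Fragment 4: offset=2 len=2
Gaps: 6-12

Answer: 6-12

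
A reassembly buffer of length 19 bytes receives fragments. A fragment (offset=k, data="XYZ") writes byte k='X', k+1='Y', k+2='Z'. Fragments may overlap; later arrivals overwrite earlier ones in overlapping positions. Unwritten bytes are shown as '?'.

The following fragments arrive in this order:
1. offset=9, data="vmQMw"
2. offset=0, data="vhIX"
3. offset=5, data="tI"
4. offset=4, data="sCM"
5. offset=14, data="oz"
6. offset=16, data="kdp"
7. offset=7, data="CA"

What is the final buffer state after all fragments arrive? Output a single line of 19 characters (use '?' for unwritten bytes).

Answer: vhIXsCMCAvmQMwozkdp

Derivation:
Fragment 1: offset=9 data="vmQMw" -> buffer=?????????vmQMw?????
Fragment 2: offset=0 data="vhIX" -> buffer=vhIX?????vmQMw?????
Fragment 3: offset=5 data="tI" -> buffer=vhIX?tI??vmQMw?????
Fragment 4: offset=4 data="sCM" -> buffer=vhIXsCM??vmQMw?????
Fragment 5: offset=14 data="oz" -> buffer=vhIXsCM??vmQMwoz???
Fragment 6: offset=16 data="kdp" -> buffer=vhIXsCM??vmQMwozkdp
Fragment 7: offset=7 data="CA" -> buffer=vhIXsCMCAvmQMwozkdp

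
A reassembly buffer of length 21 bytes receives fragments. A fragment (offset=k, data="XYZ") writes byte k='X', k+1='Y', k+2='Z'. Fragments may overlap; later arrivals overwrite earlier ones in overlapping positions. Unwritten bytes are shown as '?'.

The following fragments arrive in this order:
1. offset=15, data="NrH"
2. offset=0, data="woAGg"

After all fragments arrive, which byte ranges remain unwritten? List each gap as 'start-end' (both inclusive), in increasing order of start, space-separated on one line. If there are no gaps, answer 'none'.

Fragment 1: offset=15 len=3
Fragment 2: offset=0 len=5
Gaps: 5-14 18-20

Answer: 5-14 18-20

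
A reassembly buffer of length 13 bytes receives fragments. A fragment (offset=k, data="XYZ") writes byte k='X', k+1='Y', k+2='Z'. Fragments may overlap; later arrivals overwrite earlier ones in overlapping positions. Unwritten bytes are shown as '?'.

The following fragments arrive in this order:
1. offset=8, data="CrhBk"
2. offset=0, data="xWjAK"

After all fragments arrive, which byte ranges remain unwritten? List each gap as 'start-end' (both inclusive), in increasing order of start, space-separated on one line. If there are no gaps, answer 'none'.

Answer: 5-7

Derivation:
Fragment 1: offset=8 len=5
Fragment 2: offset=0 len=5
Gaps: 5-7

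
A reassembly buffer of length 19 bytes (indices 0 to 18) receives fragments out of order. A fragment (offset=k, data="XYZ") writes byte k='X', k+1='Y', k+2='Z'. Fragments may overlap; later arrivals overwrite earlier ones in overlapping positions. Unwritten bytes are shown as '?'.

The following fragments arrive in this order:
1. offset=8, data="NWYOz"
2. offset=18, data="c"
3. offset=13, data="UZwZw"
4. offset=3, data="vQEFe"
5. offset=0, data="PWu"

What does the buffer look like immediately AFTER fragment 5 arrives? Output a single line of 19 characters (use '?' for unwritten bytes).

Answer: PWuvQEFeNWYOzUZwZwc

Derivation:
Fragment 1: offset=8 data="NWYOz" -> buffer=????????NWYOz??????
Fragment 2: offset=18 data="c" -> buffer=????????NWYOz?????c
Fragment 3: offset=13 data="UZwZw" -> buffer=????????NWYOzUZwZwc
Fragment 4: offset=3 data="vQEFe" -> buffer=???vQEFeNWYOzUZwZwc
Fragment 5: offset=0 data="PWu" -> buffer=PWuvQEFeNWYOzUZwZwc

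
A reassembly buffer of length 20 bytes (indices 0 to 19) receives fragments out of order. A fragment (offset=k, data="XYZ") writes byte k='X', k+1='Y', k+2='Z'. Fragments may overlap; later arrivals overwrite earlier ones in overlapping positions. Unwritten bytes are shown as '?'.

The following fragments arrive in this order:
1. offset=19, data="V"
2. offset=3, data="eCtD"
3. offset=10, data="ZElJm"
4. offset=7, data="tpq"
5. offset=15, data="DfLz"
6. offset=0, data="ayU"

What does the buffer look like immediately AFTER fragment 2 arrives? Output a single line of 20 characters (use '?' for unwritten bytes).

Answer: ???eCtD????????????V

Derivation:
Fragment 1: offset=19 data="V" -> buffer=???????????????????V
Fragment 2: offset=3 data="eCtD" -> buffer=???eCtD????????????V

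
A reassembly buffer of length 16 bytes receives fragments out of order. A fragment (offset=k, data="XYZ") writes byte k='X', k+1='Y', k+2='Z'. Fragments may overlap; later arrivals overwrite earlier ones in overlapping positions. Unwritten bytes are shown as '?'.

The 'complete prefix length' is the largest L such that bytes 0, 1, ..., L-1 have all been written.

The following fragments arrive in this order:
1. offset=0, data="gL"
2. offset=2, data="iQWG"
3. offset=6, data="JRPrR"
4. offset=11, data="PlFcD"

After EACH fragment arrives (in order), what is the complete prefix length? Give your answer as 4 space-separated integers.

Fragment 1: offset=0 data="gL" -> buffer=gL?????????????? -> prefix_len=2
Fragment 2: offset=2 data="iQWG" -> buffer=gLiQWG?????????? -> prefix_len=6
Fragment 3: offset=6 data="JRPrR" -> buffer=gLiQWGJRPrR????? -> prefix_len=11
Fragment 4: offset=11 data="PlFcD" -> buffer=gLiQWGJRPrRPlFcD -> prefix_len=16

Answer: 2 6 11 16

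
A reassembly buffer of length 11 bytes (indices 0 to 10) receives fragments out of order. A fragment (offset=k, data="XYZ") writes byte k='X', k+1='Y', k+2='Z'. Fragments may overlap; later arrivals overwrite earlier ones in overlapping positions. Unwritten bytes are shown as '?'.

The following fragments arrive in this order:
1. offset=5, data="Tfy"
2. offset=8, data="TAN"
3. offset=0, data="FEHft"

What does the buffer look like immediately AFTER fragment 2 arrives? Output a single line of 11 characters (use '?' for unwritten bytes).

Fragment 1: offset=5 data="Tfy" -> buffer=?????Tfy???
Fragment 2: offset=8 data="TAN" -> buffer=?????TfyTAN

Answer: ?????TfyTAN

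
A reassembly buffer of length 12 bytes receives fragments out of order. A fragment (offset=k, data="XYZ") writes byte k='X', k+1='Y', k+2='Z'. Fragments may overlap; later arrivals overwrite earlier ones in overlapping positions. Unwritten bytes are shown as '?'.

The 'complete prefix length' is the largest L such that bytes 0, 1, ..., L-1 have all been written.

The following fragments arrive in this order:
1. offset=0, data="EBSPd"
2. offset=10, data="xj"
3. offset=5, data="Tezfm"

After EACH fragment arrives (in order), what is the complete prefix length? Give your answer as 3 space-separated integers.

Answer: 5 5 12

Derivation:
Fragment 1: offset=0 data="EBSPd" -> buffer=EBSPd??????? -> prefix_len=5
Fragment 2: offset=10 data="xj" -> buffer=EBSPd?????xj -> prefix_len=5
Fragment 3: offset=5 data="Tezfm" -> buffer=EBSPdTezfmxj -> prefix_len=12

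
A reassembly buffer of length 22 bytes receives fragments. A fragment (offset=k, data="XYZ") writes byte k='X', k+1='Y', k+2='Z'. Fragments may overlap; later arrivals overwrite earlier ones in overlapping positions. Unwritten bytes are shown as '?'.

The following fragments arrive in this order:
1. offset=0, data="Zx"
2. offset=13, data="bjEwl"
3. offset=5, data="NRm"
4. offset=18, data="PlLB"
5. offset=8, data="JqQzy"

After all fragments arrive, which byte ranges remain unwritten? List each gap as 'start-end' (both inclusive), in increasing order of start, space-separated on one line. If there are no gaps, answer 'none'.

Answer: 2-4

Derivation:
Fragment 1: offset=0 len=2
Fragment 2: offset=13 len=5
Fragment 3: offset=5 len=3
Fragment 4: offset=18 len=4
Fragment 5: offset=8 len=5
Gaps: 2-4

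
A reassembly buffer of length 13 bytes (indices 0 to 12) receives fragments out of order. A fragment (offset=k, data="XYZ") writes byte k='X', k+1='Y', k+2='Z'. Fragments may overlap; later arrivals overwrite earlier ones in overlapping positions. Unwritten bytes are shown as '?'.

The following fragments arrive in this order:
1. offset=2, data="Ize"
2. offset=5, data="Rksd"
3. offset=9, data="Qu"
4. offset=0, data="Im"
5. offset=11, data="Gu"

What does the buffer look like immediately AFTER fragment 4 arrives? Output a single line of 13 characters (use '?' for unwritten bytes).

Fragment 1: offset=2 data="Ize" -> buffer=??Ize????????
Fragment 2: offset=5 data="Rksd" -> buffer=??IzeRksd????
Fragment 3: offset=9 data="Qu" -> buffer=??IzeRksdQu??
Fragment 4: offset=0 data="Im" -> buffer=ImIzeRksdQu??

Answer: ImIzeRksdQu??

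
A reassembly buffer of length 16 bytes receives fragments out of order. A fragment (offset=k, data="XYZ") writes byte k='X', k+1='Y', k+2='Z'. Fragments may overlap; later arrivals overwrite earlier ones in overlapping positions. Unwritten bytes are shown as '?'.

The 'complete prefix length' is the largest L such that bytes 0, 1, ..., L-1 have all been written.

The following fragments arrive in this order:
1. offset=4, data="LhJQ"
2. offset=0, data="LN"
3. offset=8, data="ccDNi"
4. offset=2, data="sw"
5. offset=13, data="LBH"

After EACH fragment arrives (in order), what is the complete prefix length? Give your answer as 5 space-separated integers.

Answer: 0 2 2 13 16

Derivation:
Fragment 1: offset=4 data="LhJQ" -> buffer=????LhJQ???????? -> prefix_len=0
Fragment 2: offset=0 data="LN" -> buffer=LN??LhJQ???????? -> prefix_len=2
Fragment 3: offset=8 data="ccDNi" -> buffer=LN??LhJQccDNi??? -> prefix_len=2
Fragment 4: offset=2 data="sw" -> buffer=LNswLhJQccDNi??? -> prefix_len=13
Fragment 5: offset=13 data="LBH" -> buffer=LNswLhJQccDNiLBH -> prefix_len=16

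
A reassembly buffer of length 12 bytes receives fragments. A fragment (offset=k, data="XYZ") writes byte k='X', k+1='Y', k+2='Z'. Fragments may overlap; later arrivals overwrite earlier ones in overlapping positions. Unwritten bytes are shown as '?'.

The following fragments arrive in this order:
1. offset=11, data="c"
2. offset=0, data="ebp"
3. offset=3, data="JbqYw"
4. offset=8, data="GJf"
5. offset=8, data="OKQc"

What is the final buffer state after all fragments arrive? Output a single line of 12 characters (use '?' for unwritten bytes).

Answer: ebpJbqYwOKQc

Derivation:
Fragment 1: offset=11 data="c" -> buffer=???????????c
Fragment 2: offset=0 data="ebp" -> buffer=ebp????????c
Fragment 3: offset=3 data="JbqYw" -> buffer=ebpJbqYw???c
Fragment 4: offset=8 data="GJf" -> buffer=ebpJbqYwGJfc
Fragment 5: offset=8 data="OKQc" -> buffer=ebpJbqYwOKQc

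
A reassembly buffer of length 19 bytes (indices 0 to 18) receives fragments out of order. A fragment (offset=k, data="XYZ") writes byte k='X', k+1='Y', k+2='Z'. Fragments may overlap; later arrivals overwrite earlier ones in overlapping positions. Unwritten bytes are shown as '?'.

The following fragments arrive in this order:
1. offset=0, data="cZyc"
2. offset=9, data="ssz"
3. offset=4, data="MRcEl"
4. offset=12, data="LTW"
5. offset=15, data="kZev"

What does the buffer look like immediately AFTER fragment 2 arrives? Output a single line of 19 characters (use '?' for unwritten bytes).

Fragment 1: offset=0 data="cZyc" -> buffer=cZyc???????????????
Fragment 2: offset=9 data="ssz" -> buffer=cZyc?????ssz???????

Answer: cZyc?????ssz???????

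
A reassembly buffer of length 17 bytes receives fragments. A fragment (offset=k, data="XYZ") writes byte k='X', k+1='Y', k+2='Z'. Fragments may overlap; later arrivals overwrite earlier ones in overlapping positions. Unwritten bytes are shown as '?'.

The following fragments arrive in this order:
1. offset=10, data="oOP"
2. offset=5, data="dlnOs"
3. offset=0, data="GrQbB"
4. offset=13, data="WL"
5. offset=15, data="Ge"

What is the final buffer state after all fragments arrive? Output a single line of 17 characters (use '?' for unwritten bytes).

Fragment 1: offset=10 data="oOP" -> buffer=??????????oOP????
Fragment 2: offset=5 data="dlnOs" -> buffer=?????dlnOsoOP????
Fragment 3: offset=0 data="GrQbB" -> buffer=GrQbBdlnOsoOP????
Fragment 4: offset=13 data="WL" -> buffer=GrQbBdlnOsoOPWL??
Fragment 5: offset=15 data="Ge" -> buffer=GrQbBdlnOsoOPWLGe

Answer: GrQbBdlnOsoOPWLGe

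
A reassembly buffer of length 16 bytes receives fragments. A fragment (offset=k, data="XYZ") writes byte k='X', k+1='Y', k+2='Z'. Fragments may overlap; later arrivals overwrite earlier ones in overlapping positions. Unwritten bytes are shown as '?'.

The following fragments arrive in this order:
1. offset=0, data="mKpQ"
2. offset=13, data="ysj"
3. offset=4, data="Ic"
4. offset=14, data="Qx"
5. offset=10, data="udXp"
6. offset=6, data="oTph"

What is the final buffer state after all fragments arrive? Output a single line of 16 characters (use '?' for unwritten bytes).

Fragment 1: offset=0 data="mKpQ" -> buffer=mKpQ????????????
Fragment 2: offset=13 data="ysj" -> buffer=mKpQ?????????ysj
Fragment 3: offset=4 data="Ic" -> buffer=mKpQIc???????ysj
Fragment 4: offset=14 data="Qx" -> buffer=mKpQIc???????yQx
Fragment 5: offset=10 data="udXp" -> buffer=mKpQIc????udXpQx
Fragment 6: offset=6 data="oTph" -> buffer=mKpQIcoTphudXpQx

Answer: mKpQIcoTphudXpQx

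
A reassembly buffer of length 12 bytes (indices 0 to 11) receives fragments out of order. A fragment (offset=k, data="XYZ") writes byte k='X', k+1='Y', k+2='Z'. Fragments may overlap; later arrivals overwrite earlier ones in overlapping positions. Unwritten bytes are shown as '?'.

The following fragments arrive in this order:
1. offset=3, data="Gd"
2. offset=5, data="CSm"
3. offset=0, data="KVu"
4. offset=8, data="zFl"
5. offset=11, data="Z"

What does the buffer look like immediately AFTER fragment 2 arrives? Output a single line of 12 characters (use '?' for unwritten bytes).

Fragment 1: offset=3 data="Gd" -> buffer=???Gd???????
Fragment 2: offset=5 data="CSm" -> buffer=???GdCSm????

Answer: ???GdCSm????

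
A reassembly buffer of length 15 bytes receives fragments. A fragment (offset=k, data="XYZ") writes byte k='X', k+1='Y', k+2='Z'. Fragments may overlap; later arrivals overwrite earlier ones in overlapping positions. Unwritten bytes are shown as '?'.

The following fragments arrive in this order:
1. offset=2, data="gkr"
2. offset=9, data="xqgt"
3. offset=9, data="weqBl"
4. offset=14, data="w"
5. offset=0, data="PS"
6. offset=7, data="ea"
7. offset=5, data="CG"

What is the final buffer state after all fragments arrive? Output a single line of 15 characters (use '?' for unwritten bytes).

Fragment 1: offset=2 data="gkr" -> buffer=??gkr??????????
Fragment 2: offset=9 data="xqgt" -> buffer=??gkr????xqgt??
Fragment 3: offset=9 data="weqBl" -> buffer=??gkr????weqBl?
Fragment 4: offset=14 data="w" -> buffer=??gkr????weqBlw
Fragment 5: offset=0 data="PS" -> buffer=PSgkr????weqBlw
Fragment 6: offset=7 data="ea" -> buffer=PSgkr??eaweqBlw
Fragment 7: offset=5 data="CG" -> buffer=PSgkrCGeaweqBlw

Answer: PSgkrCGeaweqBlw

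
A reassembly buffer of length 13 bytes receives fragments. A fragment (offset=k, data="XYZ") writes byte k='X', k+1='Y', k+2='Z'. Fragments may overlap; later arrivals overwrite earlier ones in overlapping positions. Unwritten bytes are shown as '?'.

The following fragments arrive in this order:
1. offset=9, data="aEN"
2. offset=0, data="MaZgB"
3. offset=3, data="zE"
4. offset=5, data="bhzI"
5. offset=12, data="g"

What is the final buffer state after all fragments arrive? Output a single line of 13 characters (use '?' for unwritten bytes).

Answer: MaZzEbhzIaENg

Derivation:
Fragment 1: offset=9 data="aEN" -> buffer=?????????aEN?
Fragment 2: offset=0 data="MaZgB" -> buffer=MaZgB????aEN?
Fragment 3: offset=3 data="zE" -> buffer=MaZzE????aEN?
Fragment 4: offset=5 data="bhzI" -> buffer=MaZzEbhzIaEN?
Fragment 5: offset=12 data="g" -> buffer=MaZzEbhzIaENg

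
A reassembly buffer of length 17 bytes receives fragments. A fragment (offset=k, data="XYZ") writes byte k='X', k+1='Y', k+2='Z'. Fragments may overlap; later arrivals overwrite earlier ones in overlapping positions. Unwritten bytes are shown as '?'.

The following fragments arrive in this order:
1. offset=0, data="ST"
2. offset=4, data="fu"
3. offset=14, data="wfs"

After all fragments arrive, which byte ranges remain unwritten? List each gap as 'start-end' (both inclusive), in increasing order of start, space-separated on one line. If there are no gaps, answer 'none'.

Fragment 1: offset=0 len=2
Fragment 2: offset=4 len=2
Fragment 3: offset=14 len=3
Gaps: 2-3 6-13

Answer: 2-3 6-13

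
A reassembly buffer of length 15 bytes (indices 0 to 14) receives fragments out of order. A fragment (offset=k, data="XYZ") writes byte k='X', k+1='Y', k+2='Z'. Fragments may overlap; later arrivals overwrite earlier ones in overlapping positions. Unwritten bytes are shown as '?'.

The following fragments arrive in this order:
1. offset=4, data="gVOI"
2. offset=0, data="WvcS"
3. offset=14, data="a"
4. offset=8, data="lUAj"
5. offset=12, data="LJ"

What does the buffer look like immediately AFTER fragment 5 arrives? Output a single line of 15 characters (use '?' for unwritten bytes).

Answer: WvcSgVOIlUAjLJa

Derivation:
Fragment 1: offset=4 data="gVOI" -> buffer=????gVOI???????
Fragment 2: offset=0 data="WvcS" -> buffer=WvcSgVOI???????
Fragment 3: offset=14 data="a" -> buffer=WvcSgVOI??????a
Fragment 4: offset=8 data="lUAj" -> buffer=WvcSgVOIlUAj??a
Fragment 5: offset=12 data="LJ" -> buffer=WvcSgVOIlUAjLJa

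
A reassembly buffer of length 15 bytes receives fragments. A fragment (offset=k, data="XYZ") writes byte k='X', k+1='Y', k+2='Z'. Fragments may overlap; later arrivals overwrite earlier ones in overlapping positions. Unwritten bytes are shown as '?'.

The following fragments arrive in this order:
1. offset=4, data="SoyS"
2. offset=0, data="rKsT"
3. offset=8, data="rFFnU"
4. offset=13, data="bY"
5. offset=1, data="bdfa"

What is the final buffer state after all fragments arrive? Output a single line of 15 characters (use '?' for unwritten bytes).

Answer: rbdfaoySrFFnUbY

Derivation:
Fragment 1: offset=4 data="SoyS" -> buffer=????SoyS???????
Fragment 2: offset=0 data="rKsT" -> buffer=rKsTSoyS???????
Fragment 3: offset=8 data="rFFnU" -> buffer=rKsTSoySrFFnU??
Fragment 4: offset=13 data="bY" -> buffer=rKsTSoySrFFnUbY
Fragment 5: offset=1 data="bdfa" -> buffer=rbdfaoySrFFnUbY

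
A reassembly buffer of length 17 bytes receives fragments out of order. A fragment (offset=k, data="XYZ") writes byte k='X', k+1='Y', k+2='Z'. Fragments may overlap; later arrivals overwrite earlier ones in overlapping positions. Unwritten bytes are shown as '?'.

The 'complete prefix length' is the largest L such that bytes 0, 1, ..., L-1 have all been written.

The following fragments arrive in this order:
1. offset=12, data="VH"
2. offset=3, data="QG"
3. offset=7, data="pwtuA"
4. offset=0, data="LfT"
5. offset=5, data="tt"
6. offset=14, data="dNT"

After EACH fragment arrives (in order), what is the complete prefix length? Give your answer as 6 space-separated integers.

Answer: 0 0 0 5 14 17

Derivation:
Fragment 1: offset=12 data="VH" -> buffer=????????????VH??? -> prefix_len=0
Fragment 2: offset=3 data="QG" -> buffer=???QG???????VH??? -> prefix_len=0
Fragment 3: offset=7 data="pwtuA" -> buffer=???QG??pwtuAVH??? -> prefix_len=0
Fragment 4: offset=0 data="LfT" -> buffer=LfTQG??pwtuAVH??? -> prefix_len=5
Fragment 5: offset=5 data="tt" -> buffer=LfTQGttpwtuAVH??? -> prefix_len=14
Fragment 6: offset=14 data="dNT" -> buffer=LfTQGttpwtuAVHdNT -> prefix_len=17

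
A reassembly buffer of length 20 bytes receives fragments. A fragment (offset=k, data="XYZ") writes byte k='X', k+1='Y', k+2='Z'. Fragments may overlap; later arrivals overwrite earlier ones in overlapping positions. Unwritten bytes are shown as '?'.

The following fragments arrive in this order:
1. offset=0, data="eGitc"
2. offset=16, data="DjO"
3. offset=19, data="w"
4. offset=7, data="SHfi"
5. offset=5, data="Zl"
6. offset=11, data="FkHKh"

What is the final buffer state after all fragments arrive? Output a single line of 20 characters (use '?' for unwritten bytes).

Answer: eGitcZlSHfiFkHKhDjOw

Derivation:
Fragment 1: offset=0 data="eGitc" -> buffer=eGitc???????????????
Fragment 2: offset=16 data="DjO" -> buffer=eGitc???????????DjO?
Fragment 3: offset=19 data="w" -> buffer=eGitc???????????DjOw
Fragment 4: offset=7 data="SHfi" -> buffer=eGitc??SHfi?????DjOw
Fragment 5: offset=5 data="Zl" -> buffer=eGitcZlSHfi?????DjOw
Fragment 6: offset=11 data="FkHKh" -> buffer=eGitcZlSHfiFkHKhDjOw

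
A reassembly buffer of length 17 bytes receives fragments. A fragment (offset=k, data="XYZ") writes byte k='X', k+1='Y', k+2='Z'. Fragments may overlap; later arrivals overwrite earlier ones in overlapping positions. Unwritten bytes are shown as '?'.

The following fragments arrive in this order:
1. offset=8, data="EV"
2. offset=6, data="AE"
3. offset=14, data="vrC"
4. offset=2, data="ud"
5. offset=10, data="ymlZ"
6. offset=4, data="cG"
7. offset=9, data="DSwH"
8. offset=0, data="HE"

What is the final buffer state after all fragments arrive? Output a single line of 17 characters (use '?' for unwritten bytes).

Fragment 1: offset=8 data="EV" -> buffer=????????EV???????
Fragment 2: offset=6 data="AE" -> buffer=??????AEEV???????
Fragment 3: offset=14 data="vrC" -> buffer=??????AEEV????vrC
Fragment 4: offset=2 data="ud" -> buffer=??ud??AEEV????vrC
Fragment 5: offset=10 data="ymlZ" -> buffer=??ud??AEEVymlZvrC
Fragment 6: offset=4 data="cG" -> buffer=??udcGAEEVymlZvrC
Fragment 7: offset=9 data="DSwH" -> buffer=??udcGAEEDSwHZvrC
Fragment 8: offset=0 data="HE" -> buffer=HEudcGAEEDSwHZvrC

Answer: HEudcGAEEDSwHZvrC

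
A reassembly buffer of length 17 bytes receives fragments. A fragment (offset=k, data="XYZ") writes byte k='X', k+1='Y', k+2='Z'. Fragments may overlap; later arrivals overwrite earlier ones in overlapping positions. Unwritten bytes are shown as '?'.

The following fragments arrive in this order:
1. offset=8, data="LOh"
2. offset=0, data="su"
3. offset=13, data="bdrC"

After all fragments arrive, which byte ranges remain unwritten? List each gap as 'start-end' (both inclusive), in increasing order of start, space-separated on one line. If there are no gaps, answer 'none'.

Fragment 1: offset=8 len=3
Fragment 2: offset=0 len=2
Fragment 3: offset=13 len=4
Gaps: 2-7 11-12

Answer: 2-7 11-12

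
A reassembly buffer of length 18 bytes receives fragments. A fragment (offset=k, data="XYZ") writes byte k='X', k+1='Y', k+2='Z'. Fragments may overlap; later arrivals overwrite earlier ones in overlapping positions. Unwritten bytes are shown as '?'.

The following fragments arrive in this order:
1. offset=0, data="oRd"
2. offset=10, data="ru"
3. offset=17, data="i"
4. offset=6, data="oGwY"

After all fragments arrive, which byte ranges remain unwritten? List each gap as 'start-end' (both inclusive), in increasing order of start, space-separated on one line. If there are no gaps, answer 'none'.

Answer: 3-5 12-16

Derivation:
Fragment 1: offset=0 len=3
Fragment 2: offset=10 len=2
Fragment 3: offset=17 len=1
Fragment 4: offset=6 len=4
Gaps: 3-5 12-16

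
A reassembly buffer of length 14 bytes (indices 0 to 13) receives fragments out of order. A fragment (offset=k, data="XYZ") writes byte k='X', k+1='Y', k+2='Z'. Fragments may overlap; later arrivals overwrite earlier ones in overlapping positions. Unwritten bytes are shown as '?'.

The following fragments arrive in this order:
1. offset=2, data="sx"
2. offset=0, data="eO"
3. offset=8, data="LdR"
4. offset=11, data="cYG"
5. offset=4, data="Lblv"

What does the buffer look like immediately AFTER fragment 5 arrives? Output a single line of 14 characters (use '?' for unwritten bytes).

Answer: eOsxLblvLdRcYG

Derivation:
Fragment 1: offset=2 data="sx" -> buffer=??sx??????????
Fragment 2: offset=0 data="eO" -> buffer=eOsx??????????
Fragment 3: offset=8 data="LdR" -> buffer=eOsx????LdR???
Fragment 4: offset=11 data="cYG" -> buffer=eOsx????LdRcYG
Fragment 5: offset=4 data="Lblv" -> buffer=eOsxLblvLdRcYG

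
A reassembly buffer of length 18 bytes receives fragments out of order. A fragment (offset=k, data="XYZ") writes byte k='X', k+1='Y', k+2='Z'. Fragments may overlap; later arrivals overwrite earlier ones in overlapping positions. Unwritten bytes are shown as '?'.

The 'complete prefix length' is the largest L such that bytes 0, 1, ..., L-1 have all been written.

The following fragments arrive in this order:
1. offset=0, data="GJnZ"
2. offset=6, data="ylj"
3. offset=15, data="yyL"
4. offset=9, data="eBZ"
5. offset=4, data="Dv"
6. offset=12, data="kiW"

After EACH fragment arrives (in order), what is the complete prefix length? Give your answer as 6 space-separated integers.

Answer: 4 4 4 4 12 18

Derivation:
Fragment 1: offset=0 data="GJnZ" -> buffer=GJnZ?????????????? -> prefix_len=4
Fragment 2: offset=6 data="ylj" -> buffer=GJnZ??ylj????????? -> prefix_len=4
Fragment 3: offset=15 data="yyL" -> buffer=GJnZ??ylj??????yyL -> prefix_len=4
Fragment 4: offset=9 data="eBZ" -> buffer=GJnZ??yljeBZ???yyL -> prefix_len=4
Fragment 5: offset=4 data="Dv" -> buffer=GJnZDvyljeBZ???yyL -> prefix_len=12
Fragment 6: offset=12 data="kiW" -> buffer=GJnZDvyljeBZkiWyyL -> prefix_len=18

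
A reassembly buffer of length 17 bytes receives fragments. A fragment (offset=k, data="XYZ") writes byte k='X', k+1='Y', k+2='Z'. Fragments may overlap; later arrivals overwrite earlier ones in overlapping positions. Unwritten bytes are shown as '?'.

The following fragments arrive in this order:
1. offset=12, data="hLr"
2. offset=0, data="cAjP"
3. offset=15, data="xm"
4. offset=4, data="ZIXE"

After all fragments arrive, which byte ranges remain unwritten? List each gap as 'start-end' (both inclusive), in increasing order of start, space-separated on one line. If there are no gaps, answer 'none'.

Fragment 1: offset=12 len=3
Fragment 2: offset=0 len=4
Fragment 3: offset=15 len=2
Fragment 4: offset=4 len=4
Gaps: 8-11

Answer: 8-11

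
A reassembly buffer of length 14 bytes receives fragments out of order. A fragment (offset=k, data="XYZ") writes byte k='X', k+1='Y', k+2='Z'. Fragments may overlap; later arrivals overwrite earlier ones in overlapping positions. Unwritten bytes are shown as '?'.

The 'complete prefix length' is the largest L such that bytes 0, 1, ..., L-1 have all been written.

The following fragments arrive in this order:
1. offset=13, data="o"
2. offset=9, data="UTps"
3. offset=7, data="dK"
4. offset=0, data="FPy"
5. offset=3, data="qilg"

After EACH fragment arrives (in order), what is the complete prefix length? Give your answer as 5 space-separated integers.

Fragment 1: offset=13 data="o" -> buffer=?????????????o -> prefix_len=0
Fragment 2: offset=9 data="UTps" -> buffer=?????????UTpso -> prefix_len=0
Fragment 3: offset=7 data="dK" -> buffer=???????dKUTpso -> prefix_len=0
Fragment 4: offset=0 data="FPy" -> buffer=FPy????dKUTpso -> prefix_len=3
Fragment 5: offset=3 data="qilg" -> buffer=FPyqilgdKUTpso -> prefix_len=14

Answer: 0 0 0 3 14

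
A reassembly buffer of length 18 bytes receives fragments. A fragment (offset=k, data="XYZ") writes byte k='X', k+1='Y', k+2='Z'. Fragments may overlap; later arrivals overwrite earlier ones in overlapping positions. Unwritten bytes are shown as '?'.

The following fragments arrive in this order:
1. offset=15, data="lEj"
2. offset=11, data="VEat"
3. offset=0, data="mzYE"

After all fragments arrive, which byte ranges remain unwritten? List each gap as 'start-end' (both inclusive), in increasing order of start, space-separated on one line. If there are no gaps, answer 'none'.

Answer: 4-10

Derivation:
Fragment 1: offset=15 len=3
Fragment 2: offset=11 len=4
Fragment 3: offset=0 len=4
Gaps: 4-10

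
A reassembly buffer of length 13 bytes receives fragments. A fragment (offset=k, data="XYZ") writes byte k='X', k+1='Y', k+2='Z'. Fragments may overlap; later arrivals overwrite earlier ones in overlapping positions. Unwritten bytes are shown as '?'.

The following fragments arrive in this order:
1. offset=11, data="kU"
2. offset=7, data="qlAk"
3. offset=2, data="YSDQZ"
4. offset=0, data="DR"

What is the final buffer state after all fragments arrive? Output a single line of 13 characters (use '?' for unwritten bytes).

Fragment 1: offset=11 data="kU" -> buffer=???????????kU
Fragment 2: offset=7 data="qlAk" -> buffer=???????qlAkkU
Fragment 3: offset=2 data="YSDQZ" -> buffer=??YSDQZqlAkkU
Fragment 4: offset=0 data="DR" -> buffer=DRYSDQZqlAkkU

Answer: DRYSDQZqlAkkU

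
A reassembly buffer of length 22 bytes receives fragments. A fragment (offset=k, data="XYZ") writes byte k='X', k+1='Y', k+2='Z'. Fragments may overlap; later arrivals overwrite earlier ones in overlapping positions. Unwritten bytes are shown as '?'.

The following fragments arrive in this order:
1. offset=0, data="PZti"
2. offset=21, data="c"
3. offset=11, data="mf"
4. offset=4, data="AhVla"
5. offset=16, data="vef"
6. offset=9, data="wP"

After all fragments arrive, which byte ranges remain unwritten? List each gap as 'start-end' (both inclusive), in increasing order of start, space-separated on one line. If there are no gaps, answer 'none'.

Answer: 13-15 19-20

Derivation:
Fragment 1: offset=0 len=4
Fragment 2: offset=21 len=1
Fragment 3: offset=11 len=2
Fragment 4: offset=4 len=5
Fragment 5: offset=16 len=3
Fragment 6: offset=9 len=2
Gaps: 13-15 19-20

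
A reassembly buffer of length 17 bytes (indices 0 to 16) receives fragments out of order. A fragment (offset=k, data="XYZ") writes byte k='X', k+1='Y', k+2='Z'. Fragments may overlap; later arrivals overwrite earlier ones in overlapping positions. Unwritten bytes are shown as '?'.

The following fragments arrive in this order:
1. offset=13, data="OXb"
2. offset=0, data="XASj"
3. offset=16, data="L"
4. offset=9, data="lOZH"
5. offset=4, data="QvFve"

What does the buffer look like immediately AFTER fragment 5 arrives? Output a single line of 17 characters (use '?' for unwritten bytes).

Answer: XASjQvFvelOZHOXbL

Derivation:
Fragment 1: offset=13 data="OXb" -> buffer=?????????????OXb?
Fragment 2: offset=0 data="XASj" -> buffer=XASj?????????OXb?
Fragment 3: offset=16 data="L" -> buffer=XASj?????????OXbL
Fragment 4: offset=9 data="lOZH" -> buffer=XASj?????lOZHOXbL
Fragment 5: offset=4 data="QvFve" -> buffer=XASjQvFvelOZHOXbL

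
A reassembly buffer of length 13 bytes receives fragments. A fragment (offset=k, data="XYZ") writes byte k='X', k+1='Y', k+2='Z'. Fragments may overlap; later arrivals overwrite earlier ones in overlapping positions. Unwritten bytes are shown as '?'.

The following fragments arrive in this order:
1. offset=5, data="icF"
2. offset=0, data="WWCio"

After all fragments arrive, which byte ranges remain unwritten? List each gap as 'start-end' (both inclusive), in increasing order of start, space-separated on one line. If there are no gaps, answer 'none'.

Answer: 8-12

Derivation:
Fragment 1: offset=5 len=3
Fragment 2: offset=0 len=5
Gaps: 8-12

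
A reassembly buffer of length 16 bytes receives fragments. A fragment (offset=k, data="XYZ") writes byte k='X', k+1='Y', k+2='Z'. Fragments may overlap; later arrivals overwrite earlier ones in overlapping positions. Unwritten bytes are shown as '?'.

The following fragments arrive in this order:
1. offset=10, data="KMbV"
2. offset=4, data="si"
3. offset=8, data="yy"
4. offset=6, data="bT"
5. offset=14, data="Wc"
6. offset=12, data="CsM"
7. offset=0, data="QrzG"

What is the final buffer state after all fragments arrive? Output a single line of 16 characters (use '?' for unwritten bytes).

Fragment 1: offset=10 data="KMbV" -> buffer=??????????KMbV??
Fragment 2: offset=4 data="si" -> buffer=????si????KMbV??
Fragment 3: offset=8 data="yy" -> buffer=????si??yyKMbV??
Fragment 4: offset=6 data="bT" -> buffer=????sibTyyKMbV??
Fragment 5: offset=14 data="Wc" -> buffer=????sibTyyKMbVWc
Fragment 6: offset=12 data="CsM" -> buffer=????sibTyyKMCsMc
Fragment 7: offset=0 data="QrzG" -> buffer=QrzGsibTyyKMCsMc

Answer: QrzGsibTyyKMCsMc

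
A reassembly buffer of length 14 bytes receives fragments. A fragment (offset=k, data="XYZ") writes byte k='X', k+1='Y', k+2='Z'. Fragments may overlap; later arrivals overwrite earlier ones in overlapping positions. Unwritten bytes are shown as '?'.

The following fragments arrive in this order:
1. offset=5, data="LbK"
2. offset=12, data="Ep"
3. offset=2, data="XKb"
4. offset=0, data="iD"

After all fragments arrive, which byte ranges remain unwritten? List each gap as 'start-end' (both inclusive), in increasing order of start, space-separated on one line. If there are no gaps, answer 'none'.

Fragment 1: offset=5 len=3
Fragment 2: offset=12 len=2
Fragment 3: offset=2 len=3
Fragment 4: offset=0 len=2
Gaps: 8-11

Answer: 8-11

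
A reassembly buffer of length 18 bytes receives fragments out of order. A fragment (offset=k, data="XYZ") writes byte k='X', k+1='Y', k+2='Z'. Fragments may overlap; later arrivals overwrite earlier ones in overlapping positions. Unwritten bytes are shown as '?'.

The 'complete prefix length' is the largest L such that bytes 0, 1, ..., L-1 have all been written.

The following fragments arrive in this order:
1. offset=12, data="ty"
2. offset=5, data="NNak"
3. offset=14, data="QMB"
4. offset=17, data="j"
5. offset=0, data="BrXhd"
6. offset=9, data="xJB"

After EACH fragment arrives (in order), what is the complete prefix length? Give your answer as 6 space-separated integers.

Fragment 1: offset=12 data="ty" -> buffer=????????????ty???? -> prefix_len=0
Fragment 2: offset=5 data="NNak" -> buffer=?????NNak???ty???? -> prefix_len=0
Fragment 3: offset=14 data="QMB" -> buffer=?????NNak???tyQMB? -> prefix_len=0
Fragment 4: offset=17 data="j" -> buffer=?????NNak???tyQMBj -> prefix_len=0
Fragment 5: offset=0 data="BrXhd" -> buffer=BrXhdNNak???tyQMBj -> prefix_len=9
Fragment 6: offset=9 data="xJB" -> buffer=BrXhdNNakxJBtyQMBj -> prefix_len=18

Answer: 0 0 0 0 9 18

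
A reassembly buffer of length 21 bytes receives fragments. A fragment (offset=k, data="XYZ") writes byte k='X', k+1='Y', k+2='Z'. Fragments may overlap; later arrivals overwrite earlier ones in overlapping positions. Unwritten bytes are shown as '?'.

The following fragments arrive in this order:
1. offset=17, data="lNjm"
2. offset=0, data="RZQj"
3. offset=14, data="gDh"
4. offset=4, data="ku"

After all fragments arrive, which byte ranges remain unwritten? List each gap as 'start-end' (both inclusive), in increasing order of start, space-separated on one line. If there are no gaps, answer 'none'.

Answer: 6-13

Derivation:
Fragment 1: offset=17 len=4
Fragment 2: offset=0 len=4
Fragment 3: offset=14 len=3
Fragment 4: offset=4 len=2
Gaps: 6-13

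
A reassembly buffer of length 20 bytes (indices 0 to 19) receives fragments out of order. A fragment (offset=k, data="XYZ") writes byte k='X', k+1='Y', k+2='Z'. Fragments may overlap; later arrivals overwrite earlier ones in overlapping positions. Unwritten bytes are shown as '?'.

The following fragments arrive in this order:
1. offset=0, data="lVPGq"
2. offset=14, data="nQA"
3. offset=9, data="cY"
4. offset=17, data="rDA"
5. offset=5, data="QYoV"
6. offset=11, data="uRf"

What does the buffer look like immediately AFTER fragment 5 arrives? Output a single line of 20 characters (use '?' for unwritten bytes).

Answer: lVPGqQYoVcY???nQArDA

Derivation:
Fragment 1: offset=0 data="lVPGq" -> buffer=lVPGq???????????????
Fragment 2: offset=14 data="nQA" -> buffer=lVPGq?????????nQA???
Fragment 3: offset=9 data="cY" -> buffer=lVPGq????cY???nQA???
Fragment 4: offset=17 data="rDA" -> buffer=lVPGq????cY???nQArDA
Fragment 5: offset=5 data="QYoV" -> buffer=lVPGqQYoVcY???nQArDA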